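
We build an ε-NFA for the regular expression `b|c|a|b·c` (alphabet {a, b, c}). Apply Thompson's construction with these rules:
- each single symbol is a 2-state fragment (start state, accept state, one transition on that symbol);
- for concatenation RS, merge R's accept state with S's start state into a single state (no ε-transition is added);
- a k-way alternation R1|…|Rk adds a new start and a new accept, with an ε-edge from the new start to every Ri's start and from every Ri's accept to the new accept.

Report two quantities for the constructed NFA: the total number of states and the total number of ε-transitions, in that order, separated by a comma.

11, 8

Building bottom-up:
Each of the 5 symbol leaves contributes 2 states and 0 ε-transitions.
  b·c : 3 states, 0 ε-transitions
  b|c|a|b·c : 11 states, 8 ε-transitions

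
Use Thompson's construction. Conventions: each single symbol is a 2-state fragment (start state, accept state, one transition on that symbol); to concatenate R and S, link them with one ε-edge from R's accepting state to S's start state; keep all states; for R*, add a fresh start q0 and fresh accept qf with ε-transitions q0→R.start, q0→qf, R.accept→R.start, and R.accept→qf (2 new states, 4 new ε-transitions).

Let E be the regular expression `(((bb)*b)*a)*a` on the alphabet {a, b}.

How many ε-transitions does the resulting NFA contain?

16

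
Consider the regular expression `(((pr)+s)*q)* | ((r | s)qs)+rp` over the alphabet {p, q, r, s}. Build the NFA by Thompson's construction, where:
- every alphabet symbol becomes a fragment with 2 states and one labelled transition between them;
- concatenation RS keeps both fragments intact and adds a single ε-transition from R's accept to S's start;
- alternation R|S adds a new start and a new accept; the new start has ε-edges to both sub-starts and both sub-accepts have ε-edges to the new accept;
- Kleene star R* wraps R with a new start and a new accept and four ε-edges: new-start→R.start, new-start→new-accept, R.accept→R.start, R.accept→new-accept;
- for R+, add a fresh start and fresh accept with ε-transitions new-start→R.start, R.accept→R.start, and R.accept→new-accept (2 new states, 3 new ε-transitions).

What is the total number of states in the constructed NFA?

32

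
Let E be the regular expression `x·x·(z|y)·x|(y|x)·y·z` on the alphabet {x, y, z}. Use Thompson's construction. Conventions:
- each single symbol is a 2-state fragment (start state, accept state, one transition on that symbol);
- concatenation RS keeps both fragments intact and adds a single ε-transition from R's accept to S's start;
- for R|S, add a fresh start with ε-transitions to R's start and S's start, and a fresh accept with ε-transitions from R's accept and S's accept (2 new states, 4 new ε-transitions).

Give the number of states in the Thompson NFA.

24

Recursing over subexpressions:
Each of the 9 symbol leaves contributes a 2-state fragment.
  z|y = 6 states
  x·x·(z|y)·x = 12 states
  y|x = 6 states
  (y|x)·y·z = 10 states
  x·x·(z|y)·x|(y|x)·y·z = 24 states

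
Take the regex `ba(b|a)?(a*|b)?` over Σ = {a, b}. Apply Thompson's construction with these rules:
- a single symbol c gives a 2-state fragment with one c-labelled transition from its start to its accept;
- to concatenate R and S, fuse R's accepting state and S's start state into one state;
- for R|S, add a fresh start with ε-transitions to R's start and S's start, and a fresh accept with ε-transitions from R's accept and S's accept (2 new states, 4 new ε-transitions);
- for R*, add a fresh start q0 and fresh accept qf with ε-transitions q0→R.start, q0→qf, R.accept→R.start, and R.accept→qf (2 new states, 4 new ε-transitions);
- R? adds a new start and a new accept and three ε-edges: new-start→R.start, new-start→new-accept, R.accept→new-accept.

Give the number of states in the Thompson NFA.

Bottom-up over the parse tree:
Each of the 6 symbol leaves contributes a 2-state fragment.
  b|a : 6 states
  (b|a)? : 8 states
  a* : 4 states
  a*|b : 8 states
  (a*|b)? : 10 states
  ba(b|a)?(a*|b)? : 19 states

19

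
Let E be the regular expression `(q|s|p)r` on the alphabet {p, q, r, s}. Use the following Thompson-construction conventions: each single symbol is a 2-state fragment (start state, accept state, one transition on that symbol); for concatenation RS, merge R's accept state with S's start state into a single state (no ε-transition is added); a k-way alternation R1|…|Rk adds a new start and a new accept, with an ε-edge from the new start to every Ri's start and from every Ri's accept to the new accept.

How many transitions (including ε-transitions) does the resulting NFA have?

10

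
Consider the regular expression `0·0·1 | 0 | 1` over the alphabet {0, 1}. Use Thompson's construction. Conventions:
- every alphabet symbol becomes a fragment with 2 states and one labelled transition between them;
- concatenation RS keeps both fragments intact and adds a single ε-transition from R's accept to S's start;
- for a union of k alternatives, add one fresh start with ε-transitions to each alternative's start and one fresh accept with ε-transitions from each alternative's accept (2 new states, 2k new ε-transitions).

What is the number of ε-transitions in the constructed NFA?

Building bottom-up:
Each of the 5 symbol leaves contributes 0 ε-transitions.
  0·0·1 — 2 ε-transitions
  0·0·1 | 0 | 1 — 8 ε-transitions

8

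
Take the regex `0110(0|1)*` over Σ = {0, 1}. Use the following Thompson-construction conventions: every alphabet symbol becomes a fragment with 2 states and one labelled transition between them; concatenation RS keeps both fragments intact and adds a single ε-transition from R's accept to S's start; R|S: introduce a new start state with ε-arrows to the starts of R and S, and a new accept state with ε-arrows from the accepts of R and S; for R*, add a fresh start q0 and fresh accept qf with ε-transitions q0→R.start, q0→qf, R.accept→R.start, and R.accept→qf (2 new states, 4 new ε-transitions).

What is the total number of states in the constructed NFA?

16

By structural recursion:
Each of the 6 symbol leaves contributes a 2-state fragment.
  0|1 = 6 states
  (0|1)* = 8 states
  0110(0|1)* = 16 states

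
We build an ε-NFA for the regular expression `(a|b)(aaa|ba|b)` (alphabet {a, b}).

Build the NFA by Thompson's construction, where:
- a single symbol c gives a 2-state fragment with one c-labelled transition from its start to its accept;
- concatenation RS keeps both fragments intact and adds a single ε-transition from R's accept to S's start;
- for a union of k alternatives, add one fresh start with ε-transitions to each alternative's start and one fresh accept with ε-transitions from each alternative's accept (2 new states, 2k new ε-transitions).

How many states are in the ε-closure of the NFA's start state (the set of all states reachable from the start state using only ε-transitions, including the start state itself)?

Compute the ε-closure size of each fragment's start state recursively; a symbol fragment's start has no outgoing ε-edge, so its closure is just itself (size 1).
  a|b → new start ε-reaches every alternative's start; none of them accept ε, so the new accept is not reached: |closure| = 1 + 1 + 1 = 3
  aaa → |closure| equals the left operand's closure size = 1 (its accept is not ε-reachable, so the closure stops there)
  ba → same as the first factor's closure: |closure| = 1
  aaa|ba|b → new start ε-reaches every alternative's start; none of them accept ε, so the new accept is not reached: |closure| = 1 + 1 + 1 + 1 = 4
  (a|b)(aaa|ba|b) → same as the first factor's closure: |closure| = 3

3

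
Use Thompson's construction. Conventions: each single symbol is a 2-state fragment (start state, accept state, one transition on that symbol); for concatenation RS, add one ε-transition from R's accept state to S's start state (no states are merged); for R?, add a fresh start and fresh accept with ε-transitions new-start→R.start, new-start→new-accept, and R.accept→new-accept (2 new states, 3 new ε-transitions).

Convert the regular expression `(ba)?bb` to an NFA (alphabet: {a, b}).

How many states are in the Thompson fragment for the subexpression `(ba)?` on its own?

6

Fragment for `(ba)?`:
Each of the 2 symbol leaves contributes a 2-state fragment.
  ba : 4 states
  (ba)? : 6 states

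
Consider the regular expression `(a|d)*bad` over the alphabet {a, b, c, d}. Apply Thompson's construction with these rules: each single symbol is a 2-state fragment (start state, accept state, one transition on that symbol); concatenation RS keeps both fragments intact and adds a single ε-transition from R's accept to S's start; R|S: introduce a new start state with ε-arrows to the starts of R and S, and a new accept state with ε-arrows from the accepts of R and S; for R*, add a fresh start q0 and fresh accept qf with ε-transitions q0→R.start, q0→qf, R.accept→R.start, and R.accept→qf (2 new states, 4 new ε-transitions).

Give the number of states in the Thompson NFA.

14

Building bottom-up:
Each of the 5 symbol leaves contributes a 2-state fragment.
  a|d — 6 states
  (a|d)* — 8 states
  (a|d)*bad — 14 states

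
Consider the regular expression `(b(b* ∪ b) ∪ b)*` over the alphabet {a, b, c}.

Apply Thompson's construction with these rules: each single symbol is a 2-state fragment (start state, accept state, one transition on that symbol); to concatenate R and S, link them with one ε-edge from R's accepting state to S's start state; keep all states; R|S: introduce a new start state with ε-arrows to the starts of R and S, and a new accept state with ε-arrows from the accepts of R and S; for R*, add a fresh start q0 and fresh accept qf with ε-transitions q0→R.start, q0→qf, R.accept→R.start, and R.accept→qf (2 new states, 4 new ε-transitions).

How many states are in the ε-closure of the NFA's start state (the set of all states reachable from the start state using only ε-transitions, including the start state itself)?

5

Work bottom-up. For each fragment F, track |ε-closure(F.start)| and whether F's accept lies in that closure (i.e. whether F accepts ε). A single-symbol fragment has closure size 1 and does not accept ε.
  b* : the star's fresh start ε-reaches both the body's start and the fresh accept: |closure| = 2 + 1 = 3
  b* ∪ b : new start ε-reaches every alternative's start; at least one alternative accepts ε, so the union's new accept is reached too: |closure| = 1 + 3 + 1 + 1 = 6
  b(b* ∪ b) : same as the first factor's closure: |closure| = 1
  b(b* ∪ b) ∪ b : |closure| = 1 + 1 + 1 = 3 (the new accept is not ε-reachable since no branch accepts ε)
  (b(b* ∪ b) ∪ b)* : the star's fresh start ε-reaches both the body's start and the fresh accept: |closure| = 2 + 3 = 5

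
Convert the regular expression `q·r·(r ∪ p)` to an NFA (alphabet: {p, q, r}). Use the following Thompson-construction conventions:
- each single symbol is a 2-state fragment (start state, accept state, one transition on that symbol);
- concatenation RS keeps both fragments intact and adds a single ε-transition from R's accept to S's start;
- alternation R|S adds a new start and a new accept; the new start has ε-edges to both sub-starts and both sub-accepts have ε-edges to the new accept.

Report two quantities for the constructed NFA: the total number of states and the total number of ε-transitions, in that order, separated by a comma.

Bottom-up over the parse tree:
Each of the 4 symbol leaves contributes 2 states and 0 ε-transitions.
  r ∪ p = 6 states, 4 ε-transitions
  q·r·(r ∪ p) = 10 states, 6 ε-transitions

10, 6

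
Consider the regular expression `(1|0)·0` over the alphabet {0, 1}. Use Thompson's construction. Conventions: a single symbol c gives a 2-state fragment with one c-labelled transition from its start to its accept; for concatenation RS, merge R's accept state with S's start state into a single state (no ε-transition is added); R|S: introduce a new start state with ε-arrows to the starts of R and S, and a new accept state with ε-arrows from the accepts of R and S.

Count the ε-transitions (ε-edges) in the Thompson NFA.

Building bottom-up:
Each of the 3 symbol leaves contributes 0 ε-transitions.
  1|0 — 4 ε-transitions
  (1|0)·0 — 4 ε-transitions

4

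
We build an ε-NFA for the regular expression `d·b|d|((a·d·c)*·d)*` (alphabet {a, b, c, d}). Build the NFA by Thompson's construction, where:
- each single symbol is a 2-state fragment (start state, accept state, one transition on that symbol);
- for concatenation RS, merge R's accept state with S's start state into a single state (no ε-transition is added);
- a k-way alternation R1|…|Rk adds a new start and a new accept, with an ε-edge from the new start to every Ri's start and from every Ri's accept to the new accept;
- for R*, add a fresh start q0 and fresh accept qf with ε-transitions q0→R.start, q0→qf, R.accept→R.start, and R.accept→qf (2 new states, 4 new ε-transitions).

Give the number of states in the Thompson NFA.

Bottom-up over the parse tree:
Each of the 7 symbol leaves contributes a 2-state fragment.
  d·b = 3 states
  a·d·c = 4 states
  (a·d·c)* = 6 states
  (a·d·c)*·d = 7 states
  ((a·d·c)*·d)* = 9 states
  d·b|d|((a·d·c)*·d)* = 16 states

16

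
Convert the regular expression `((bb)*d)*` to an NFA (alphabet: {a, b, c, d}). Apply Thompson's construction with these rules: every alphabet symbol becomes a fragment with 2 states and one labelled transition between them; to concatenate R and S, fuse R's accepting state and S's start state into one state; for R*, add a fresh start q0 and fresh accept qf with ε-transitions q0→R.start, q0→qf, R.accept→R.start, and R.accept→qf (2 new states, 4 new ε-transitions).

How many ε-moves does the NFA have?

Per subexpression:
Each of the 3 symbol leaves contributes 0 ε-transitions.
  bb : 0 ε-transitions
  (bb)* : 4 ε-transitions
  (bb)*d : 4 ε-transitions
  ((bb)*d)* : 8 ε-transitions

8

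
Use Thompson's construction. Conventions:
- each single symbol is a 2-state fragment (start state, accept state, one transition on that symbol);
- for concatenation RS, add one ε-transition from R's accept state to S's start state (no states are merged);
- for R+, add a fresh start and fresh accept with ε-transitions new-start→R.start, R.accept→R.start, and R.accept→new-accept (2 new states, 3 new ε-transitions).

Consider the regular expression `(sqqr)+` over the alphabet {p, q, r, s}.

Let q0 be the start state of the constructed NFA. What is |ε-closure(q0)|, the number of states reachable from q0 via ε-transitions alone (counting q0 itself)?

Work bottom-up. For each fragment F, track |ε-closure(F.start)| and whether F's accept lies in that closure (i.e. whether F accepts ε). A single-symbol fragment has closure size 1 and does not accept ε.
  sqqr → C equals the left operand's closure size = 1 (its accept is not ε-reachable, so the closure stops there)
  (sqqr)+ → new start ε-reaches only the body's start; the new accept needs a symbol first: C = 1 + 1 = 2

2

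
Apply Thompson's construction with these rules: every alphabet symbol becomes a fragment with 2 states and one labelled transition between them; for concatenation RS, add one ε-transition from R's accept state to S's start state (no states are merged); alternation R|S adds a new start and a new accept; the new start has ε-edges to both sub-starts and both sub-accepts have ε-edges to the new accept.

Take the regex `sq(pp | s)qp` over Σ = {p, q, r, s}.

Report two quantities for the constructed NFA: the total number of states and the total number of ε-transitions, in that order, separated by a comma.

16, 9

Bottom-up over the parse tree:
Each of the 7 symbol leaves contributes 2 states and 0 ε-transitions.
  pp : 4 states, 1 ε-transition
  pp | s : 8 states, 5 ε-transitions
  sq(pp | s)qp : 16 states, 9 ε-transitions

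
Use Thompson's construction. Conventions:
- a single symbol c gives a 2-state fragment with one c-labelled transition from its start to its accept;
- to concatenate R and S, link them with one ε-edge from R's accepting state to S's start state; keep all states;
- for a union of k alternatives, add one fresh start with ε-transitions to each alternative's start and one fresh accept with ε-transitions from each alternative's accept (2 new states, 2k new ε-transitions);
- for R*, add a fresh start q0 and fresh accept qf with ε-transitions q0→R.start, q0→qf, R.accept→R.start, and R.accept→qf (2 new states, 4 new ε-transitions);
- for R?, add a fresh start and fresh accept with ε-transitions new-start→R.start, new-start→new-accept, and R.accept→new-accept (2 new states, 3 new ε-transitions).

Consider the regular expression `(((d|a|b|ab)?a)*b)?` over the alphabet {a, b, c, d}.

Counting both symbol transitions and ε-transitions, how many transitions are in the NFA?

Building bottom-up:
Each of the 7 symbol leaves contributes 1 transition (1 symbol, 0 ε).
  ab → 3 transitions (2 symbol, 1 ε)
  d|a|b|ab → 14 transitions (5 symbol, 9 ε)
  (d|a|b|ab)? → 17 transitions (5 symbol, 12 ε)
  (d|a|b|ab)?a → 19 transitions (6 symbol, 13 ε)
  ((d|a|b|ab)?a)* → 23 transitions (6 symbol, 17 ε)
  ((d|a|b|ab)?a)*b → 25 transitions (7 symbol, 18 ε)
  (((d|a|b|ab)?a)*b)? → 28 transitions (7 symbol, 21 ε)

28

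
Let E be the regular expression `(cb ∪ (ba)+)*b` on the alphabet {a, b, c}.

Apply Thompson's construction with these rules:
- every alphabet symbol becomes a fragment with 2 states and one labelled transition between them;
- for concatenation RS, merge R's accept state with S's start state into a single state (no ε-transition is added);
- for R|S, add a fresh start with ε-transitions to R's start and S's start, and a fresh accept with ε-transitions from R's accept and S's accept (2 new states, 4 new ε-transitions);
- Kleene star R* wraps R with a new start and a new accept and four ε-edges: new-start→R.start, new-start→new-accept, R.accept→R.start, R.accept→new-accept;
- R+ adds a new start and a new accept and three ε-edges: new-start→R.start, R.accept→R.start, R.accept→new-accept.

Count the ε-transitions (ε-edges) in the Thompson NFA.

Recursing over subexpressions:
Each of the 5 symbol leaves contributes 0 ε-transitions.
  cb — 0 ε-transitions
  ba — 0 ε-transitions
  (ba)+ — 3 ε-transitions
  cb ∪ (ba)+ — 7 ε-transitions
  (cb ∪ (ba)+)* — 11 ε-transitions
  (cb ∪ (ba)+)*b — 11 ε-transitions

11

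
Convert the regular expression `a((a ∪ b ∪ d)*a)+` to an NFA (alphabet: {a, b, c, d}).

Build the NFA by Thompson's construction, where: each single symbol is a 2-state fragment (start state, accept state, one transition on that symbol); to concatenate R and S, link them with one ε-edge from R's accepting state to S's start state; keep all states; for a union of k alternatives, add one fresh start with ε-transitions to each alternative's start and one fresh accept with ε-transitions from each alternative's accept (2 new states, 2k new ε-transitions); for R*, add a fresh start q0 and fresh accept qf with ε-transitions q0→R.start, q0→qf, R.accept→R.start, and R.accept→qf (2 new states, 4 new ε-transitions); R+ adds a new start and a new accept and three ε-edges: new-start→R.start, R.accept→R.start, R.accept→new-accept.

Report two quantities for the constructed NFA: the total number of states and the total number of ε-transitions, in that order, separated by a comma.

16, 15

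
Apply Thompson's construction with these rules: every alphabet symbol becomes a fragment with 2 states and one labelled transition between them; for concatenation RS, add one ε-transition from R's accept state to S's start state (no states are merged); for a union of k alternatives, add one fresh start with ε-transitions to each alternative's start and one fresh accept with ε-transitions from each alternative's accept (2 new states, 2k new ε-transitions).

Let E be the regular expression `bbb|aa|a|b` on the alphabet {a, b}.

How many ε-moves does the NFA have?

11

Per subexpression:
Each of the 7 symbol leaves contributes 0 ε-transitions.
  bbb : 2 ε-transitions
  aa : 1 ε-transition
  bbb|aa|a|b : 11 ε-transitions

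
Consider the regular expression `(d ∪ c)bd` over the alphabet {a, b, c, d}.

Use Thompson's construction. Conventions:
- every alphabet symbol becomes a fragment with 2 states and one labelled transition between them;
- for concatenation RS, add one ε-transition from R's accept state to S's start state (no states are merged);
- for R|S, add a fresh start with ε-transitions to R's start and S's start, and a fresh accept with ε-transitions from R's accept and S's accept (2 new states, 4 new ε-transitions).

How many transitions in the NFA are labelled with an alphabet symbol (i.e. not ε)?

4

Bottom-up over the parse tree:
Each of the 4 symbol leaves contributes exactly 1 symbol transition.
  d ∪ c = 2 symbol transitions
  (d ∪ c)bd = 4 symbol transitions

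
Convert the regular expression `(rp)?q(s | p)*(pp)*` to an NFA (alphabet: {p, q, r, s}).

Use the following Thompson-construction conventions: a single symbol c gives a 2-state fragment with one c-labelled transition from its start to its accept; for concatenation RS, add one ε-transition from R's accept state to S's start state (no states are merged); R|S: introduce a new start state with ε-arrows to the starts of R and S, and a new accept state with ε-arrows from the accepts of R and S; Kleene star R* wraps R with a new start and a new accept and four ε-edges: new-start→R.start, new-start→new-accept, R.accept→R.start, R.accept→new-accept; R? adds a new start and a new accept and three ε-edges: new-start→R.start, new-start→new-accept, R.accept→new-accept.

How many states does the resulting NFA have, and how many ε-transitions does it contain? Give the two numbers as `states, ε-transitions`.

22, 20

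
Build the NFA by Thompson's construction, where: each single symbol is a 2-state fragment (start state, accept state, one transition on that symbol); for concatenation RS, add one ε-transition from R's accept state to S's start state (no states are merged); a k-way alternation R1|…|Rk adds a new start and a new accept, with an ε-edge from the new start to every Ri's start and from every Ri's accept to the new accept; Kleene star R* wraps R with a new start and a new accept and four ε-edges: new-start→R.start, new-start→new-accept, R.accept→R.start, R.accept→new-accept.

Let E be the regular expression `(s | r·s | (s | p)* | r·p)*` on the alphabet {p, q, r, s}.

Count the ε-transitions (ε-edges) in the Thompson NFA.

Building bottom-up:
Each of the 7 symbol leaves contributes 0 ε-transitions.
  r·s — 1 ε-transition
  s | p — 4 ε-transitions
  (s | p)* — 8 ε-transitions
  r·p — 1 ε-transition
  s | r·s | (s | p)* | r·p — 18 ε-transitions
  (s | r·s | (s | p)* | r·p)* — 22 ε-transitions

22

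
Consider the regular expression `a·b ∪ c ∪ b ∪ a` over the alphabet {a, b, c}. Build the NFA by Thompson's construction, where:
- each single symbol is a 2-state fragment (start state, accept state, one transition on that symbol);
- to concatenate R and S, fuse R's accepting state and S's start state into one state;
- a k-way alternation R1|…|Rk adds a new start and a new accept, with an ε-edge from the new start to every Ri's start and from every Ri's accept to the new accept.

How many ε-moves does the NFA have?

Bottom-up over the parse tree:
Each of the 5 symbol leaves contributes 0 ε-transitions.
  a·b — 0 ε-transitions
  a·b ∪ c ∪ b ∪ a — 8 ε-transitions

8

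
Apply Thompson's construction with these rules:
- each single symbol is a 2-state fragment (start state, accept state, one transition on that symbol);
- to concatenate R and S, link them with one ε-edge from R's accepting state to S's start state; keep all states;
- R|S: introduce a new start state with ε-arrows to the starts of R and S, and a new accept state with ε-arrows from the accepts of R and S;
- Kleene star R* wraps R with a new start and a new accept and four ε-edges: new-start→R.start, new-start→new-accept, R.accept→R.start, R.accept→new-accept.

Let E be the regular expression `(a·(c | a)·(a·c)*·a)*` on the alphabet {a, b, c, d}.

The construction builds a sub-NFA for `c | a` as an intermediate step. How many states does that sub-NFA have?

6

Fragment for `c | a`:
Each of the 2 symbol leaves contributes a 2-state fragment.
  c | a = 6 states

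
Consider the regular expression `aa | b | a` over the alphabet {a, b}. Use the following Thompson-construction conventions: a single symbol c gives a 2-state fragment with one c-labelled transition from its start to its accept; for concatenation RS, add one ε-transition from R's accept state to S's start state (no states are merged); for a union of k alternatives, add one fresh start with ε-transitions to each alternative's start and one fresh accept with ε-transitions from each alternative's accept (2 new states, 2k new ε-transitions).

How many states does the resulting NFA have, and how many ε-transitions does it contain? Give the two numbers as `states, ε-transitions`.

10, 7

Per subexpression:
Each of the 4 symbol leaves contributes 2 states and 0 ε-transitions.
  aa : 4 states, 1 ε-transition
  aa | b | a : 10 states, 7 ε-transitions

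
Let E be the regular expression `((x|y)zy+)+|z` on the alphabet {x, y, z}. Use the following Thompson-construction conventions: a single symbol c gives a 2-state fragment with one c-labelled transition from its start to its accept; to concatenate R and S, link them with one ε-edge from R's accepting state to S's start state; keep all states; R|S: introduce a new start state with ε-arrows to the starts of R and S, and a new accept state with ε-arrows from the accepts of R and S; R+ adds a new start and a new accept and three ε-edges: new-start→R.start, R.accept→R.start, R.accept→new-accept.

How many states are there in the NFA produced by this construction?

Recursing over subexpressions:
Each of the 5 symbol leaves contributes a 2-state fragment.
  x|y : 6 states
  y+ : 4 states
  (x|y)zy+ : 12 states
  ((x|y)zy+)+ : 14 states
  ((x|y)zy+)+|z : 18 states

18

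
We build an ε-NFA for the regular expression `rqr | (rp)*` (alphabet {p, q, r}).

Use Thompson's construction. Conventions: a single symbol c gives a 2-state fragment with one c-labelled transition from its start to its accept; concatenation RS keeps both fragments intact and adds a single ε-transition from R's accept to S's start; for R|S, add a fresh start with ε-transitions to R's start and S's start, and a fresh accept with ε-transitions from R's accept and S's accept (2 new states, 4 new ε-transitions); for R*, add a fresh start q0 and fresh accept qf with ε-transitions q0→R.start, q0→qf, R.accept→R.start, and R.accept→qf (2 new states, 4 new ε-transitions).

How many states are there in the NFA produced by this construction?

14

Per subexpression:
Each of the 5 symbol leaves contributes a 2-state fragment.
  rqr — 6 states
  rp — 4 states
  (rp)* — 6 states
  rqr | (rp)* — 14 states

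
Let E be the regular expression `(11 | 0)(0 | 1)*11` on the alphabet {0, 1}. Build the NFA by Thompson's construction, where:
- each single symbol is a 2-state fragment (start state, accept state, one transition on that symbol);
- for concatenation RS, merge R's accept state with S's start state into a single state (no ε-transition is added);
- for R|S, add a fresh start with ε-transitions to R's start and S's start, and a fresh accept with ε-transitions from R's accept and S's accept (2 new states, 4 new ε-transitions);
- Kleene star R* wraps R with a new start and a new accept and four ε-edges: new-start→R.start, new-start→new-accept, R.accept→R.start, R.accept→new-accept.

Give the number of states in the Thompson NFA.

By structural recursion:
Each of the 7 symbol leaves contributes a 2-state fragment.
  11 — 3 states
  11 | 0 — 7 states
  0 | 1 — 6 states
  (0 | 1)* — 8 states
  (11 | 0)(0 | 1)*11 — 16 states

16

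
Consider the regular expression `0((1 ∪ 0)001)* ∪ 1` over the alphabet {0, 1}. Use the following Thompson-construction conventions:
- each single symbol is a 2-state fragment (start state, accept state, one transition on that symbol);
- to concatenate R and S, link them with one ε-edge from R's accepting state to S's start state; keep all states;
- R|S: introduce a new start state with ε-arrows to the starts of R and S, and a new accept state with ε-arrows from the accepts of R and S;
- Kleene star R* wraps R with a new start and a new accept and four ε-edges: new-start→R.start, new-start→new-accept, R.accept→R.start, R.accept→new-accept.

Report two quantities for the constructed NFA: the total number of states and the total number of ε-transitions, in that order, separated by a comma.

20, 16

Recursing over subexpressions:
Each of the 7 symbol leaves contributes 2 states and 0 ε-transitions.
  1 ∪ 0 = 6 states, 4 ε-transitions
  (1 ∪ 0)001 = 12 states, 7 ε-transitions
  ((1 ∪ 0)001)* = 14 states, 11 ε-transitions
  0((1 ∪ 0)001)* = 16 states, 12 ε-transitions
  0((1 ∪ 0)001)* ∪ 1 = 20 states, 16 ε-transitions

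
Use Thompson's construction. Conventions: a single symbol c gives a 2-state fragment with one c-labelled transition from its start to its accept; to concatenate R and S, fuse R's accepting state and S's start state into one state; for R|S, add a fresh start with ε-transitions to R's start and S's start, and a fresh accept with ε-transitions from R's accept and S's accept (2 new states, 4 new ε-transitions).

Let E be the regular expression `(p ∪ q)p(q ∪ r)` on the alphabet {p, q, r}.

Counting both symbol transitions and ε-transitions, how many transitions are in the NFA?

13

Building bottom-up:
Each of the 5 symbol leaves contributes 1 transition (1 symbol, 0 ε).
  p ∪ q = 6 transitions (2 symbol, 4 ε)
  q ∪ r = 6 transitions (2 symbol, 4 ε)
  (p ∪ q)p(q ∪ r) = 13 transitions (5 symbol, 8 ε)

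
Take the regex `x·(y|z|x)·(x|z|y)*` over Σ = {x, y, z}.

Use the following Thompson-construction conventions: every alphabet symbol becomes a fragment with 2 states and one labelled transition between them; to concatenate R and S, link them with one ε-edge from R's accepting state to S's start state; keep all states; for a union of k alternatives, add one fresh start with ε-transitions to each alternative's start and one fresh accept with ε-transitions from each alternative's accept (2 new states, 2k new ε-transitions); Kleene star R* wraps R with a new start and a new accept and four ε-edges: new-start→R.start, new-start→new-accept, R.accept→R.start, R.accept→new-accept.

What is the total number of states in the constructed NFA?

20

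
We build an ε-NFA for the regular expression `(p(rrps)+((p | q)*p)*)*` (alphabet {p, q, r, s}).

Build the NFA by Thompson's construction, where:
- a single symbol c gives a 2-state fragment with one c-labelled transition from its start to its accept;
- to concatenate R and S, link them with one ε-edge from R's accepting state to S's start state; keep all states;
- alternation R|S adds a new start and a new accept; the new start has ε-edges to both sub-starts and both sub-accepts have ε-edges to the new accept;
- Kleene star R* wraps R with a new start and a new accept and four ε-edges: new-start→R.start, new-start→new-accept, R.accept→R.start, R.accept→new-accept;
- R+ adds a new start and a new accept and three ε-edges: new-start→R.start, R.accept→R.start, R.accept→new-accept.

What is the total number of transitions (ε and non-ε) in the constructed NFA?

Bottom-up over the parse tree:
Each of the 8 symbol leaves contributes 1 transition (1 symbol, 0 ε).
  rrps = 7 transitions (4 symbol, 3 ε)
  (rrps)+ = 10 transitions (4 symbol, 6 ε)
  p | q = 6 transitions (2 symbol, 4 ε)
  (p | q)* = 10 transitions (2 symbol, 8 ε)
  (p | q)*p = 12 transitions (3 symbol, 9 ε)
  ((p | q)*p)* = 16 transitions (3 symbol, 13 ε)
  p(rrps)+((p | q)*p)* = 29 transitions (8 symbol, 21 ε)
  (p(rrps)+((p | q)*p)*)* = 33 transitions (8 symbol, 25 ε)

33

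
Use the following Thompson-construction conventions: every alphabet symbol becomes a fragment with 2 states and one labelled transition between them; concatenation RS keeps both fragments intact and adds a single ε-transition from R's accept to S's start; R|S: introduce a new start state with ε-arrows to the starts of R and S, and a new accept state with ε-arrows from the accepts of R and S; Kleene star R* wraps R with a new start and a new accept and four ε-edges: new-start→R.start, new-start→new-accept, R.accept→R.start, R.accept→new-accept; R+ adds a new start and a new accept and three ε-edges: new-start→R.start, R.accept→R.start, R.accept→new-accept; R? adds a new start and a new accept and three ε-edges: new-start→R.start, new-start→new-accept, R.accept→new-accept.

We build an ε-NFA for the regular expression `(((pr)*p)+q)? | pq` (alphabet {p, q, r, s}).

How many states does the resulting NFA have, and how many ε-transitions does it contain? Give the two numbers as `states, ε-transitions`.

20, 18

Per subexpression:
Each of the 6 symbol leaves contributes 2 states and 0 ε-transitions.
  pr : 4 states, 1 ε-transition
  (pr)* : 6 states, 5 ε-transitions
  (pr)*p : 8 states, 6 ε-transitions
  ((pr)*p)+ : 10 states, 9 ε-transitions
  ((pr)*p)+q : 12 states, 10 ε-transitions
  (((pr)*p)+q)? : 14 states, 13 ε-transitions
  pq : 4 states, 1 ε-transition
  (((pr)*p)+q)? | pq : 20 states, 18 ε-transitions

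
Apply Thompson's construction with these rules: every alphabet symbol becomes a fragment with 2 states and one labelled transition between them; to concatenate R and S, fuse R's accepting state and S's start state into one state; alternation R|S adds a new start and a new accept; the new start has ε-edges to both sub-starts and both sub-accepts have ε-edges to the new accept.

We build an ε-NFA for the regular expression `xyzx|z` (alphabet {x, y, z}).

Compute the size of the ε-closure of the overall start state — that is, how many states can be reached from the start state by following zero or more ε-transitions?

Let C(F) = |ε-closure(F.start)| within fragment F, and note whether F accepts ε. Symbol fragments have C = 1 and do not accept ε. Then:
  xyzx → |ε-closure| equals the left operand's closure size = 1 (its accept is not ε-reachable, so the closure stops there)
  xyzx|z → |ε-closure| = 1 + 1 + 1 = 3 (the new accept is not ε-reachable since no branch accepts ε)

3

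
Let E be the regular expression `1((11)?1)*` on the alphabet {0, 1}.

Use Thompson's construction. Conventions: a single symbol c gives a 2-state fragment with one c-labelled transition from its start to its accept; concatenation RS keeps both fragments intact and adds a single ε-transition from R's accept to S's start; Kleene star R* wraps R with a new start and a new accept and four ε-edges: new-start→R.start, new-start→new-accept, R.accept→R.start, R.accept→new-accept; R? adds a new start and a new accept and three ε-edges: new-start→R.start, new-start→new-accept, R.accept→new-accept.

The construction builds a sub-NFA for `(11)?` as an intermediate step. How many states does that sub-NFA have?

6

Fragment for `(11)?`:
Each of the 2 symbol leaves contributes a 2-state fragment.
  11 : 4 states
  (11)? : 6 states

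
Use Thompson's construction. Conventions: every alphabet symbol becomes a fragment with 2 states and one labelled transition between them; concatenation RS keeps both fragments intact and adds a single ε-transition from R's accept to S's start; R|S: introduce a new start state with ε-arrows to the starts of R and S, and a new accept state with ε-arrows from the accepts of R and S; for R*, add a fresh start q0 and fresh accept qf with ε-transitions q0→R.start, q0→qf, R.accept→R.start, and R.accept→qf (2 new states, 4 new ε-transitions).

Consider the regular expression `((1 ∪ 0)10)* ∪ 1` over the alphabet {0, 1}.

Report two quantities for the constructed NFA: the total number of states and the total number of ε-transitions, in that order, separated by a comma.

By structural recursion:
Each of the 5 symbol leaves contributes 2 states and 0 ε-transitions.
  1 ∪ 0 → 6 states, 4 ε-transitions
  (1 ∪ 0)10 → 10 states, 6 ε-transitions
  ((1 ∪ 0)10)* → 12 states, 10 ε-transitions
  ((1 ∪ 0)10)* ∪ 1 → 16 states, 14 ε-transitions

16, 14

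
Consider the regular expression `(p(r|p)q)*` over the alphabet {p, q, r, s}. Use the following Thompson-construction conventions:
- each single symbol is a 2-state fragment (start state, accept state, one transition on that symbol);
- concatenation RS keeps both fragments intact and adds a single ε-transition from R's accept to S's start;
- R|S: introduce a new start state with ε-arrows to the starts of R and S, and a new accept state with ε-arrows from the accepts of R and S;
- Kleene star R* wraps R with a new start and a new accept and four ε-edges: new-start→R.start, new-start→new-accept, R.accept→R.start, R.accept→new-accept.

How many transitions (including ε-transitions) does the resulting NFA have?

14

Recursing over subexpressions:
Each of the 4 symbol leaves contributes 1 transition (1 symbol, 0 ε).
  r|p — 6 transitions (2 symbol, 4 ε)
  p(r|p)q — 10 transitions (4 symbol, 6 ε)
  (p(r|p)q)* — 14 transitions (4 symbol, 10 ε)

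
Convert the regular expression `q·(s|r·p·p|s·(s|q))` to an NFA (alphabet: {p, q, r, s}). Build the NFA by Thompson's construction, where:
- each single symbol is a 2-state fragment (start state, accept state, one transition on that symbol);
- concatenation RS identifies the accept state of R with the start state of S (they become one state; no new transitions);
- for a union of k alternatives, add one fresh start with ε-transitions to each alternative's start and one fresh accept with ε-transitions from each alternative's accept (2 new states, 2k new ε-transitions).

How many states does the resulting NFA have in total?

By structural recursion:
Each of the 8 symbol leaves contributes a 2-state fragment.
  r·p·p — 4 states
  s|q — 6 states
  s·(s|q) — 7 states
  s|r·p·p|s·(s|q) — 15 states
  q·(s|r·p·p|s·(s|q)) — 16 states

16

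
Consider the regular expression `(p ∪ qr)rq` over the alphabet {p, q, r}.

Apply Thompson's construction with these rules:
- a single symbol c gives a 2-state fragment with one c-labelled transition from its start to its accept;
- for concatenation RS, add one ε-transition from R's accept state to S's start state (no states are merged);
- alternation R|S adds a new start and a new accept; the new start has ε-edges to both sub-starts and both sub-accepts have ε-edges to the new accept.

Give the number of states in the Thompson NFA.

12

Per subexpression:
Each of the 5 symbol leaves contributes a 2-state fragment.
  qr → 4 states
  p ∪ qr → 8 states
  (p ∪ qr)rq → 12 states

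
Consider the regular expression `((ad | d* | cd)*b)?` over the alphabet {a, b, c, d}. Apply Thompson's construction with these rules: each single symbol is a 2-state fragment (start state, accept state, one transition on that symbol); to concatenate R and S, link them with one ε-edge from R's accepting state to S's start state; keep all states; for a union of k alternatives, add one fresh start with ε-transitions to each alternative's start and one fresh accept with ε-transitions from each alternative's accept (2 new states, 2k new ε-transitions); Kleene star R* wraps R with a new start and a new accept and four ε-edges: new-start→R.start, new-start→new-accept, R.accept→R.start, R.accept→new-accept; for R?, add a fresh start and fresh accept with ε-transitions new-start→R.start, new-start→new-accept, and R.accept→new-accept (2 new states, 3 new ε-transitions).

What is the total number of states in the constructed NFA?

20

Per subexpression:
Each of the 6 symbol leaves contributes a 2-state fragment.
  ad = 4 states
  d* = 4 states
  cd = 4 states
  ad | d* | cd = 14 states
  (ad | d* | cd)* = 16 states
  (ad | d* | cd)*b = 18 states
  ((ad | d* | cd)*b)? = 20 states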